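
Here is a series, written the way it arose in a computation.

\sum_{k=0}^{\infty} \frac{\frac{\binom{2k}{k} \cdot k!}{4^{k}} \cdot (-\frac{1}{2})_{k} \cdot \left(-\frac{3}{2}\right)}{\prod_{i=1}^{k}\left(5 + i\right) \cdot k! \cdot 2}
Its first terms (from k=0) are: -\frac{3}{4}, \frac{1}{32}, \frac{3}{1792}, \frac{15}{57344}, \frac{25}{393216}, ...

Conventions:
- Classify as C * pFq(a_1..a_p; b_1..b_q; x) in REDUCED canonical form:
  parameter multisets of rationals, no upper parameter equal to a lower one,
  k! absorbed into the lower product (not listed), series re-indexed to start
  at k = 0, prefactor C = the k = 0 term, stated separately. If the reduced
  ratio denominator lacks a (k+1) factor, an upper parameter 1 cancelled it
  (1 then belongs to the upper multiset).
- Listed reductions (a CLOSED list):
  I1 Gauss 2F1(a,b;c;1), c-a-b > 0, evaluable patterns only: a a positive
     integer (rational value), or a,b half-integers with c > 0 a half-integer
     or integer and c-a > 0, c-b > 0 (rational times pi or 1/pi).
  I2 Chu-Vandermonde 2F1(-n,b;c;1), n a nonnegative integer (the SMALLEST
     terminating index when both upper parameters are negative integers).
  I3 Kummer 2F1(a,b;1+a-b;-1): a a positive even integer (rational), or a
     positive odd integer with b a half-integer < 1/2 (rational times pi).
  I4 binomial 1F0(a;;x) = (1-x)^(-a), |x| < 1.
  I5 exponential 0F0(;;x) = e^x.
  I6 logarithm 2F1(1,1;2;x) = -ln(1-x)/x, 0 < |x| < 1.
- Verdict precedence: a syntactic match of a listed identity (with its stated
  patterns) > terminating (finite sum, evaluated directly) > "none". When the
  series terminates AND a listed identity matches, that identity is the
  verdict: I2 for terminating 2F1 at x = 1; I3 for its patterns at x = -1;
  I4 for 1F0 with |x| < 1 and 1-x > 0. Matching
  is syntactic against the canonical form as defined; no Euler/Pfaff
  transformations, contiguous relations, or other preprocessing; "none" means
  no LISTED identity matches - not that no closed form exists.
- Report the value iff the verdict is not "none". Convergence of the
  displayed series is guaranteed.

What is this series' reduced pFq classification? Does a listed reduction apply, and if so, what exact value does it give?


This is -\frac{3}{4} * 2F1(-\frac{1}{2}, \frac{1}{2}; 6; 1) in reduced canonical form. Verdict: the half-integer Gauss pattern (I1) applies (x = 1; upper {-\frac{1}{2}, \frac{1}{2}} half-integers, c = 6 in the evaluable pattern). Exact value: \left(-\frac{32768}{14553}\right) / \pi.

Key step: from the first term -\frac{3}{4}: the constant factors (prefactor -3/4) combine into one prefactor.
Term ratio: r(k) = 1 * (k-\frac{1}{2}) (k+\frac{1}{2}) / [(k+6) (k+1)] - rational; roots negated = parameters, x = 1, C = -\frac{3}{4}.


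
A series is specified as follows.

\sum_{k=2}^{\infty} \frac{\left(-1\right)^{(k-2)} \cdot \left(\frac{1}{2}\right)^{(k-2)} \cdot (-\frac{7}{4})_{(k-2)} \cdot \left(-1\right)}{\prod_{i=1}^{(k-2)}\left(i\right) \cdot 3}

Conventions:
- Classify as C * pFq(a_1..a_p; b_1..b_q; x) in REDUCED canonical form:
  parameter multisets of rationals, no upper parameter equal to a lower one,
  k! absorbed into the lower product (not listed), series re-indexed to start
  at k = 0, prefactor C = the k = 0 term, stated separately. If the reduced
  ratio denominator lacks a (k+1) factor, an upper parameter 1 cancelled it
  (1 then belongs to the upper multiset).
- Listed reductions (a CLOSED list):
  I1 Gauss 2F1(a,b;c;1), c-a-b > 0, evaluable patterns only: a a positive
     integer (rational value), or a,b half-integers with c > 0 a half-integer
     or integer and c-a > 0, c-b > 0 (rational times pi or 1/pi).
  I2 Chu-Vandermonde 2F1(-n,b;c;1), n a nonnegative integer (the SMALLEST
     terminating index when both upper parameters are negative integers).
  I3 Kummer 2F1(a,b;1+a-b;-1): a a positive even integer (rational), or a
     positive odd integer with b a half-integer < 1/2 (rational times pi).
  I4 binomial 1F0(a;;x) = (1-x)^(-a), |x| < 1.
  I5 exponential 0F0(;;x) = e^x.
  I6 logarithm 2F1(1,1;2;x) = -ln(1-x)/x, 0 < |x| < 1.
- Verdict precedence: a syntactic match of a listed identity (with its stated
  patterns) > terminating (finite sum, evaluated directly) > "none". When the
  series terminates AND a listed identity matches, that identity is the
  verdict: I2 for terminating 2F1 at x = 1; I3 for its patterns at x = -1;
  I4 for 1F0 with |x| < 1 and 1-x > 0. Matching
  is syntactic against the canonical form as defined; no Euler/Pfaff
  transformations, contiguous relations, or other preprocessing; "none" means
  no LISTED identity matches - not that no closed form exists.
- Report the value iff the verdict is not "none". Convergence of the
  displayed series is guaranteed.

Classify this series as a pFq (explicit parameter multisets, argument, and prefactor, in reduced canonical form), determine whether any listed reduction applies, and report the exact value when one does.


First insight: t_0 = -\frac{1}{3} here, and the constant factors (C = -1/3, x = -1/2) combine into one prefactor.
Step ratio: r(k) = -\frac{1}{2} * (k-\frac{7}{4}) / [(k+1)] - rational in k. x = -\frac{1}{2}; t_0 = -\frac{1}{3}; negate the roots.

At argument -\frac{1}{2}: a 1F0 with upper {-\frac{7}{4}}, lower {-}, scaled by C = -\frac{1}{3}. Verdict: binomial (I4) matches (the 1F0 binomial series: exponent 7/4, x = -\frac{1}{2}). Hence: \left(-\frac{1}{3}\right) \cdot \left(\frac{3}{2}\right)^{\frac{7}{4}}.


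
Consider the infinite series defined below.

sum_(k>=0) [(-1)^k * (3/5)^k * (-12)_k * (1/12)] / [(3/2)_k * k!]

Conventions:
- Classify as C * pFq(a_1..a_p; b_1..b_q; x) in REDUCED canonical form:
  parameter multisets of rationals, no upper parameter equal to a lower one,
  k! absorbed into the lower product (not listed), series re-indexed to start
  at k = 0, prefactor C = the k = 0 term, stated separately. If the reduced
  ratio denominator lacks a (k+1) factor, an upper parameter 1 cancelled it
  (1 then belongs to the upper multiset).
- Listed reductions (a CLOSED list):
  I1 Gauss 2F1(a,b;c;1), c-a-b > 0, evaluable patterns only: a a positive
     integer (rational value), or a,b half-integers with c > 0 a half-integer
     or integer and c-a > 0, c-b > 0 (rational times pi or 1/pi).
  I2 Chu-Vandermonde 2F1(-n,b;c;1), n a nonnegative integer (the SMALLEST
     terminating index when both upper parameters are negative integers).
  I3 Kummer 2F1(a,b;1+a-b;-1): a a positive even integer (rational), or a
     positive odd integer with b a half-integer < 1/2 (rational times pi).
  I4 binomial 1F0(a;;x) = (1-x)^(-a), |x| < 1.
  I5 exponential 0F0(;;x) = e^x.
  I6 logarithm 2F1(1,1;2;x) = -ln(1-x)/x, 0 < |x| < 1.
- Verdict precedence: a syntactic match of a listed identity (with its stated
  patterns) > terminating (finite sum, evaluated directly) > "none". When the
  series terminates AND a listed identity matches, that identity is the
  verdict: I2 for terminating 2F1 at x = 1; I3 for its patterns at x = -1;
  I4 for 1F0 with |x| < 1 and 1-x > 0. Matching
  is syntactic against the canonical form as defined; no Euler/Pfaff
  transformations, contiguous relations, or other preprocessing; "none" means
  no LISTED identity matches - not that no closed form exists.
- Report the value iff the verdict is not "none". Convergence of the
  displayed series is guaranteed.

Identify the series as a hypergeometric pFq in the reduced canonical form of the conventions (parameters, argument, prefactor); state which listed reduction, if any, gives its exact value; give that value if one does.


Structural cue: from the first term 1/12: the (-1)^k factor (C = 1/12, x = -3/5) folds into the argument's sign.
Ratio: r(k) = (-3/5) * (k-12) / [(k+3/2) (k+1)] - rational in k, leading ratio (-3/5); with t_0 = 1/12, classification follows.

Classification (C = 1/12): 1F1 with upper {-12}, lower {3/2}, argument x = -3/5. Verdict: terminating at k = 12: the factor (-12)_k kills every later term; summing the 13 survivors is exact. Its exact value is 135460958250186852827/95315557250976562500.


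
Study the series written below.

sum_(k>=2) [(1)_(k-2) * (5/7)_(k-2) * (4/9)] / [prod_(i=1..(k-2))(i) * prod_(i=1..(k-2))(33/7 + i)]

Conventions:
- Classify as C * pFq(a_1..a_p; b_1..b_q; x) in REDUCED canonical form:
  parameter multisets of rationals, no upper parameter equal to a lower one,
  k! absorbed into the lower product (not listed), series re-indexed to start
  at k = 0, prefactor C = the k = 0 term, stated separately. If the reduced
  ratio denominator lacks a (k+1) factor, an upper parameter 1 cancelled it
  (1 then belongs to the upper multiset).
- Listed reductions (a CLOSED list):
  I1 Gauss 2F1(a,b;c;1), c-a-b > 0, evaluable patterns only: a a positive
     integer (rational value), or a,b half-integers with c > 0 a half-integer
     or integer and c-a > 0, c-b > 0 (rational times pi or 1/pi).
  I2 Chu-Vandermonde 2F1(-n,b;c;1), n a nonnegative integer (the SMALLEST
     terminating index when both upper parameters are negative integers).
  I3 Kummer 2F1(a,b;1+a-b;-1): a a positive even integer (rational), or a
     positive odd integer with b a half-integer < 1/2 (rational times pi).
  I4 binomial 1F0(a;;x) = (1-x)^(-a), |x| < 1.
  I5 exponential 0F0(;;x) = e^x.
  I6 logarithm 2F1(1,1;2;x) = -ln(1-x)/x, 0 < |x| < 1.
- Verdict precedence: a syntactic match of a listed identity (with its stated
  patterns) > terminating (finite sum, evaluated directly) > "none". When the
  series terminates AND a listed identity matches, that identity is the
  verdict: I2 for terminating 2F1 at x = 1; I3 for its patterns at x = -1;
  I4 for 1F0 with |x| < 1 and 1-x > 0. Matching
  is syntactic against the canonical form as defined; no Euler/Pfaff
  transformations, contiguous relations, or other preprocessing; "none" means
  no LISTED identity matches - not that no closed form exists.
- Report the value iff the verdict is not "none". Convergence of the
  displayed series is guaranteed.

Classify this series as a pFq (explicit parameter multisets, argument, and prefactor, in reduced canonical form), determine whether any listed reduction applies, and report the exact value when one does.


Reduced: x = 1, 2F1, upper = {5/7, 1}, lower = {40/7}, C = 4/9. Verdict at x = 1: the Gauss summation I1 matches (x = 1: the Gamma ratio telescopes since c-a-b = 4 > 0 and a = 1 in Z>0). Value: 11/21.

The tell: from the first term 4/9: the product of the first k integers (prefactor 4/9) is k!.
Consecutive-term ratio: r(k) = 1 * (k+5/7) (k+1) / [(k+40/7) (k+1)] ; factor over Q: parameters, x = 1, and C = 4/9.


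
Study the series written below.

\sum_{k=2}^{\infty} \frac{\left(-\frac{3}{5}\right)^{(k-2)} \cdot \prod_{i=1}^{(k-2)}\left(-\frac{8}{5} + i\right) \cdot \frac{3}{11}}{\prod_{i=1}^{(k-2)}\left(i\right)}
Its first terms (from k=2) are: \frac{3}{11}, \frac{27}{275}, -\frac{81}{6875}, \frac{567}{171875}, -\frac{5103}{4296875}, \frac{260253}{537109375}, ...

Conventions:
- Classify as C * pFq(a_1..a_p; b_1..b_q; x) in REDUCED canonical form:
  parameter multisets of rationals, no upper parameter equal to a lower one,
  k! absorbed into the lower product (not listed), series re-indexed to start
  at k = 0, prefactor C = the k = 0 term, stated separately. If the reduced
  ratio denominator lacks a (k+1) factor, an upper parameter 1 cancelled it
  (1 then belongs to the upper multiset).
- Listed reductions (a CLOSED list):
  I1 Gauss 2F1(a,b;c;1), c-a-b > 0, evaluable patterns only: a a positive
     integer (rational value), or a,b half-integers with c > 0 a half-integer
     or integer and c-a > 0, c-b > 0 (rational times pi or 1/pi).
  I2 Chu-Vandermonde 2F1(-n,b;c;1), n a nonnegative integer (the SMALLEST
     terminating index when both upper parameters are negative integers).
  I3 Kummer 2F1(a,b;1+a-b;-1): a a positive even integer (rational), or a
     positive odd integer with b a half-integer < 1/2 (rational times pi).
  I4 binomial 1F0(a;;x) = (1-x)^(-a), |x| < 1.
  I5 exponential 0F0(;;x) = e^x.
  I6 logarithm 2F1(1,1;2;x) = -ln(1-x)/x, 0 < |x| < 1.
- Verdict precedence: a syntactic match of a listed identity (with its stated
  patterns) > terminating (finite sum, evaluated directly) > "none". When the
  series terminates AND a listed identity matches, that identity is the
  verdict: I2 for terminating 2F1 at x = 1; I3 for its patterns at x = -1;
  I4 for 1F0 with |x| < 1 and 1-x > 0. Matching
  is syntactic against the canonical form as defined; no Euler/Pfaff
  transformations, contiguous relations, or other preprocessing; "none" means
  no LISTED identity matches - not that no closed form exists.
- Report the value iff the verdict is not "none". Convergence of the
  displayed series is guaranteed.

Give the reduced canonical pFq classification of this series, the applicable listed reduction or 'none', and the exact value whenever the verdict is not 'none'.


The series (x = -\frac{3}{5}) is 1F0: upper {-\frac{3}{5}}, lower {-}, prefactor \frac{3}{11}. Verdict at x = -\frac{3}{5}: binomial (I4) matches (the 1F0 binomial series: exponent 3/5, x = -\frac{3}{5}). Its exact value is \frac{3}{11} \cdot \left(\frac{8}{5}\right)^{\frac{3}{5}}.

Structural cue: t_0 = \frac{3}{11} here, and the running product (C = 3/11) telescopes to a rising factorial.
Adjacent-term ratio: r(k) = -\frac{3}{5} * (k-\frac{3}{5}) / [(k+1)] - rational; roots negated = parameters, x = -\frac{3}{5}, C = \frac{3}{11}.


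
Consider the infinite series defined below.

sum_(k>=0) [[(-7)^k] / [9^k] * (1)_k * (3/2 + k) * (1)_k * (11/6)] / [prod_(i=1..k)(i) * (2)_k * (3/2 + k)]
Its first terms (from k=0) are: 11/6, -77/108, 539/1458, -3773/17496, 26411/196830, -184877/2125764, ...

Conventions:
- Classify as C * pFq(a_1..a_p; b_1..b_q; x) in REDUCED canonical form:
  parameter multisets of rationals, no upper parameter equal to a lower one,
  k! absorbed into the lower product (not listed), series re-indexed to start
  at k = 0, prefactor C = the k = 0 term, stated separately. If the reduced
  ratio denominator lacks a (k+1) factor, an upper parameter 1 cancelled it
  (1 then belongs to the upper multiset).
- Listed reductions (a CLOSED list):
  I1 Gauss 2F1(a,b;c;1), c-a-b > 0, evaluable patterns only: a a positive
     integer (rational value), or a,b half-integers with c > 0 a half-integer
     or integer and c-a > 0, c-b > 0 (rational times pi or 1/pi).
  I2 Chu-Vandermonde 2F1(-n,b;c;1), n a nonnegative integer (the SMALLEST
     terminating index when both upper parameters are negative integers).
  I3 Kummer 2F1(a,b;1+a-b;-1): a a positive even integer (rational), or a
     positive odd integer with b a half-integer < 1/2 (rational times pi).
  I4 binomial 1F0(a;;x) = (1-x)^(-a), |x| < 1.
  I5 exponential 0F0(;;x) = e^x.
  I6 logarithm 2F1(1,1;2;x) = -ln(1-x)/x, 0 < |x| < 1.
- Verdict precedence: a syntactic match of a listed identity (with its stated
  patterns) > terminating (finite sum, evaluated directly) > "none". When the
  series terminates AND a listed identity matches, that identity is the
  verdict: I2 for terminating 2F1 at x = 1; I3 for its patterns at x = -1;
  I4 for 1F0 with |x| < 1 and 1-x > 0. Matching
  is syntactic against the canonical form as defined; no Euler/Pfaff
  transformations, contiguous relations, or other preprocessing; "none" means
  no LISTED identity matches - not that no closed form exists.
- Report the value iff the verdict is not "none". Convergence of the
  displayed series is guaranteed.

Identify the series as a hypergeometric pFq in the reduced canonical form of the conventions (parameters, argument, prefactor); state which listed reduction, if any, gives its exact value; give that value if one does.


With C = 11/6: the canonical form is 2F1(1, 1; 2; -7/9). Verdict (x = -7/9): the logarithmic series (I6) applies (the logarithm: parameters (1,1;2), x = -7/9). Value: (33/14) * ln(16/9).

The tell: t_0 = 11/6 here, and the product of the first k integers (C = 11/6, x = -7/9) is k!.
Adjacent-term ratio: r(k) = (-7/9) * (k+1) (k+1) / [(k+2) (k+1)] ; factor over Q: parameters, x = (-7/9), and C = 11/6.


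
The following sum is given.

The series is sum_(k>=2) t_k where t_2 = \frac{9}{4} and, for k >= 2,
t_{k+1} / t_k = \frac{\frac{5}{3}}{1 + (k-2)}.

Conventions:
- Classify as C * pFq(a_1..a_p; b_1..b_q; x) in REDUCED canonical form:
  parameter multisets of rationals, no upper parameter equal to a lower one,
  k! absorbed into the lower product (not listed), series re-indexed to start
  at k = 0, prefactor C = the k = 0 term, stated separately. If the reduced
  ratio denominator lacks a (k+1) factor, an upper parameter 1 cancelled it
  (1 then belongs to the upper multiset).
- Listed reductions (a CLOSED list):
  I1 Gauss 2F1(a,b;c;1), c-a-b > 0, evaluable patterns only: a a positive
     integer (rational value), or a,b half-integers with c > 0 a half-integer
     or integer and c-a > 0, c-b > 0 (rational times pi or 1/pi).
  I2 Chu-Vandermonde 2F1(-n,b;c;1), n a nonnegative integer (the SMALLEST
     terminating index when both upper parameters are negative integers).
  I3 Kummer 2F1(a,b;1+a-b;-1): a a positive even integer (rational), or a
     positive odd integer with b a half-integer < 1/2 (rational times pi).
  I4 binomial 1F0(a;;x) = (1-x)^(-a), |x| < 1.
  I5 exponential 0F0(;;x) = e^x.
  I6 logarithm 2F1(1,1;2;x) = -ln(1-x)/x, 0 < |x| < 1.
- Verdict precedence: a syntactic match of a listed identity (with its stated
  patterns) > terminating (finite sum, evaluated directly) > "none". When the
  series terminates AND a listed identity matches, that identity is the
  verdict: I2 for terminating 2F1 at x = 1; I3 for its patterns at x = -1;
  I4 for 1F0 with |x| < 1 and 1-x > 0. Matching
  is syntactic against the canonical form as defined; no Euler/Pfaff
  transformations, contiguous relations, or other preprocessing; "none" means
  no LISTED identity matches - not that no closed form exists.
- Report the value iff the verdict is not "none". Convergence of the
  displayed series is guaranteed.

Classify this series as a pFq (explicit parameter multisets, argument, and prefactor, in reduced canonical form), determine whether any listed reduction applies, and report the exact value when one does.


Prefactor \frac{9}{4}, argument \frac{5}{3}: 0F0 with upper {-} over lower {-}. Verdict: this is the I5 exponential reduction (the 0F0 exponential series at x = \frac{5}{3}). Sum: \frac{9}{4} \cdot e^{\frac{5}{3}}.

First insight: t_0 being \frac{9}{4}, factor the ratio over Q (C = 9/4, x = 5/3): negated roots = parameters.
Step ratio: r(k) = \frac{5}{3} * 1 / [(k+1)] - rational; roots negated = parameters, x = \frac{5}{3}, C = \frac{9}{4}.


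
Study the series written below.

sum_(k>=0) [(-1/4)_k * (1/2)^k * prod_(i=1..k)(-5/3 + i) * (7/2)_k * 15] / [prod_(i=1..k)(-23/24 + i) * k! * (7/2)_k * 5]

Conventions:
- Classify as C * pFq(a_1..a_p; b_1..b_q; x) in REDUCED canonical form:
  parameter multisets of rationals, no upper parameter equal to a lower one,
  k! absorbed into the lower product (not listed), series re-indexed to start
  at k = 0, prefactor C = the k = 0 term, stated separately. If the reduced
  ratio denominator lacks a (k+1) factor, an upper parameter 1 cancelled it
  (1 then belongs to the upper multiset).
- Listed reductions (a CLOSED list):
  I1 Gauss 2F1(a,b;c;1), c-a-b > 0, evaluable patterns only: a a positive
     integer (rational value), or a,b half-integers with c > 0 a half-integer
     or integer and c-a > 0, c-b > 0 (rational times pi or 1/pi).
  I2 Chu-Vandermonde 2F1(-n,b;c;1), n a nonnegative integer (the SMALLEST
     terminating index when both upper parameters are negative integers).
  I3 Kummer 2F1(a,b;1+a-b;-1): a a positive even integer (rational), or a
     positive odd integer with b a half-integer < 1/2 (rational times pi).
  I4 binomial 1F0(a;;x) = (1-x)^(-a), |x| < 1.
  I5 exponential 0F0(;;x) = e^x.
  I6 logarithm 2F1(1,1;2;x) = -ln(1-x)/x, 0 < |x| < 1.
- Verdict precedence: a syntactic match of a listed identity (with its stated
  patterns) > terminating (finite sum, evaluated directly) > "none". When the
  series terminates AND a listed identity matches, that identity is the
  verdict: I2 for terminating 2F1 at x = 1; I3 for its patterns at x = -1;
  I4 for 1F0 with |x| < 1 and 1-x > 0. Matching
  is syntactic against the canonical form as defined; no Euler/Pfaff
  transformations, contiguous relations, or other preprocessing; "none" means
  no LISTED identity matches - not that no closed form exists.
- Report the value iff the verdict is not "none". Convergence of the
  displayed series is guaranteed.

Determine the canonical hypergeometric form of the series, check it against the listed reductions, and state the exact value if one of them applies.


Prefactor 3, argument 1/2: 2F1 with upper {-2/3, -1/4} over lower {1/24}. Verdict: none. Every listed pattern misses the 2F1 form at 1/2, upper {-2/3, -1/4}.

Structural cue: t_0 = 3 here, and the lower running product (C = 3, x = 1/2) is a rising factorial.
Adjacent-term ratio: r(k) = (1/2) * (k-2/3) (k-1/4) / [(k+1/24) (k+1)] - rational; roots negated = parameters, x = (1/2), C = 3.


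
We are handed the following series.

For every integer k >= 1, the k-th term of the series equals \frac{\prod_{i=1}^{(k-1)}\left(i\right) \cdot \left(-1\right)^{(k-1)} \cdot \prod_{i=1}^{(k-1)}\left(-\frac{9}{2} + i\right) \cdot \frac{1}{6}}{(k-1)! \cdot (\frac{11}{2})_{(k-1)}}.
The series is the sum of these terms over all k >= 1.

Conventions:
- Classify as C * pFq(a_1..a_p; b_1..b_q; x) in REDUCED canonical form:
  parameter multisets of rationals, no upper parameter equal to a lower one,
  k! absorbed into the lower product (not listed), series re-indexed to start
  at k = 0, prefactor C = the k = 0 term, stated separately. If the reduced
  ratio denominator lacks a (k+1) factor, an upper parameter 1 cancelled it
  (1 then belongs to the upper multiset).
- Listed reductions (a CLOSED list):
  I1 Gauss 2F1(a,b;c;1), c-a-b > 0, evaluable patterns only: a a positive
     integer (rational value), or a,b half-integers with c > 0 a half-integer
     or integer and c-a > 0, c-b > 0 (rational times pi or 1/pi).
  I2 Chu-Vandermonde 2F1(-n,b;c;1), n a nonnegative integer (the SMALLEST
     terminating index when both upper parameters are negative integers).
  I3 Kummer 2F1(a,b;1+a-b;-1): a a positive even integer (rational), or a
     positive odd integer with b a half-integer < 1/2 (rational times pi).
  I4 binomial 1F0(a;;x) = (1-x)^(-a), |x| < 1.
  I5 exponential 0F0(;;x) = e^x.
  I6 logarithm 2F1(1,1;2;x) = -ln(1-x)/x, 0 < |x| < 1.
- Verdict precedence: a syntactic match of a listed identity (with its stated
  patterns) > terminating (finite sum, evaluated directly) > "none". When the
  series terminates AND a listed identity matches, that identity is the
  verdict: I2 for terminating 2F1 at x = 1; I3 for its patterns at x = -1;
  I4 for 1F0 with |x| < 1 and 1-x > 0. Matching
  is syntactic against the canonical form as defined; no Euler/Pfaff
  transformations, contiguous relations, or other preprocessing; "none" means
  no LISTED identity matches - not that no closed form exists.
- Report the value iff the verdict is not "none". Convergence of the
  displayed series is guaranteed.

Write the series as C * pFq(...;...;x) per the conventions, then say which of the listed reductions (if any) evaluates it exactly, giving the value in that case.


Key step: t_0 being \frac{1}{6}, the running product (prefactor 1/6) telescopes to a rising factorial.
Consecutive-term ratio: r(k) = -1 * (k-\frac{7}{2}) (k+1) / [(k+\frac{11}{2}) (k+1)] - rational; roots negated = parameters, x = -1, C = \frac{1}{6}.

The series (x = -1) is 2F1: upper {-\frac{7}{2}, 1}, lower {\frac{11}{2}}, prefactor \frac{1}{6}. Verdict at x = -1: Kummer's theorem (I3) matches (x = -1; c = \frac{11}{2} equals 1+a-b for upper {-\frac{7}{2}, 1}: listed pattern). Sum: \frac{105}{1024} \cdot \pi.


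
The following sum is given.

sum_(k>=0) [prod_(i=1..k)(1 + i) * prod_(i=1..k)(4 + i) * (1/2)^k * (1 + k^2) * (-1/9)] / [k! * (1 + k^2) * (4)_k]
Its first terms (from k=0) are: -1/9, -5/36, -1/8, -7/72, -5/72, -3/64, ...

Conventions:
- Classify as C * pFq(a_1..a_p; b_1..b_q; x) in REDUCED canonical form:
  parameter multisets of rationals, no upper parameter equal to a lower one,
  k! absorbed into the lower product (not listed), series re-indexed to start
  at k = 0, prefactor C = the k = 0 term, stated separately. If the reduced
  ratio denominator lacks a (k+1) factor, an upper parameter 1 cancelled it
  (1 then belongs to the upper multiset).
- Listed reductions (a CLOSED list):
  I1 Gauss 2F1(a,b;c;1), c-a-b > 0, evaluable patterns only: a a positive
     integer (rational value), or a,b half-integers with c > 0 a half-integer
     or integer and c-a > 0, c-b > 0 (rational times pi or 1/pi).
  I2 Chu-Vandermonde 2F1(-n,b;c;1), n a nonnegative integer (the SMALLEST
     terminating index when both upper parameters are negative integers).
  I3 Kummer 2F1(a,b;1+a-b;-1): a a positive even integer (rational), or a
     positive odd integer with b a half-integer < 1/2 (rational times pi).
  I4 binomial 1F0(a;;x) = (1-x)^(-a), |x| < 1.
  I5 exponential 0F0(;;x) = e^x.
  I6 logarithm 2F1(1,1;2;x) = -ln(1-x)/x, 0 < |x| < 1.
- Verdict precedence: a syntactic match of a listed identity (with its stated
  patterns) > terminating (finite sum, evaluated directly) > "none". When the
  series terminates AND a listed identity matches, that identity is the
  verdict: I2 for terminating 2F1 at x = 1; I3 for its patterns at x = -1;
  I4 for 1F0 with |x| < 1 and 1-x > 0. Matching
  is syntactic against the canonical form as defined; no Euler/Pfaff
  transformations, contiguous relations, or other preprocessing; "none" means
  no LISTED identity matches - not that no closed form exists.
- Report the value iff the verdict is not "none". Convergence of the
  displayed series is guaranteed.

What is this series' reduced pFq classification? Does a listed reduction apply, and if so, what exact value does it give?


Canonical form: C = -1/9 times 2F1 with upper {2, 5}, lower {4}, x = 1/2. Verdict: none here - no I1-I6 shape fits x = 1/2 with lower {4}.

First insight: with t_0 = -1/9, the running product (C = -1/9) telescopes to a rising factorial.
Term ratio: r(k) = (1/2) * (k+2) (k+5) / [(k+4) (k+1)] - rational in k, leading ratio (1/2); with t_0 = -1/9, classification follows.


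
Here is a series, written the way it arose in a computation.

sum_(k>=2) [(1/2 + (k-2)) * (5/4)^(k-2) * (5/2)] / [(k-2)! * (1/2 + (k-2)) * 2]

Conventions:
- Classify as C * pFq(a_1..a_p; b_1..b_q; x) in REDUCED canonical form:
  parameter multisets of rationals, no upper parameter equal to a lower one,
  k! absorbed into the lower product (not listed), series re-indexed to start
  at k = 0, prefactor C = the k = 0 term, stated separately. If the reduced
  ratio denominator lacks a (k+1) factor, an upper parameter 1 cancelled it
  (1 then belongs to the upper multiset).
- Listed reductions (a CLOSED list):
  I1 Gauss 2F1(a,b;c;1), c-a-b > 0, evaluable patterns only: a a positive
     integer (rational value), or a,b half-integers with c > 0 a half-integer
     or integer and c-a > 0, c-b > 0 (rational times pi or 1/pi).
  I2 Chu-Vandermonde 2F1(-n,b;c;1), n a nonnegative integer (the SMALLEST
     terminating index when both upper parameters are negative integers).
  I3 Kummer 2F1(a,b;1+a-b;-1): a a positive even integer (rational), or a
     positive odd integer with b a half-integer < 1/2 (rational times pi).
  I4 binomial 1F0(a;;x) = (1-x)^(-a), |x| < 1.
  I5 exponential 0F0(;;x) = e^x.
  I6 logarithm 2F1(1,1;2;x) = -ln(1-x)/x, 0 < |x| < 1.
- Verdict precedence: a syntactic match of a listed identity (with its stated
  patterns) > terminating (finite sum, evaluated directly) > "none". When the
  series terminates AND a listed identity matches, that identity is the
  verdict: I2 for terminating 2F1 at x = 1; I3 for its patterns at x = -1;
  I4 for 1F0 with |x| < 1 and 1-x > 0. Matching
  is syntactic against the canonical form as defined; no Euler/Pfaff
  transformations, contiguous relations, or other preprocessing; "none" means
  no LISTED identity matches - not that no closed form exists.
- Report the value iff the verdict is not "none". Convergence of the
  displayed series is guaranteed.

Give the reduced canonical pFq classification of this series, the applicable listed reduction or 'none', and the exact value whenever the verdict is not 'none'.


At argument 5/4: a 0F0 with upper {-}, lower {-}, scaled by C = 5/4. Verdict at x = 5/4: exponential (I5) matches (the 0F0 exponential series at x = 5/4). Hence: (5/4) * e^(5/4).

The tell: with t_0 = 5/4, the factor k + 1/2 cancels (top and bottom), leaving C = 5/4, x = 5/4.
Consecutive-term ratio: r(k) = (5/4) * 1 / [(k+1)] - poly over poly, x = (5/4) from leading terms; C = 5/4 at k = 0.


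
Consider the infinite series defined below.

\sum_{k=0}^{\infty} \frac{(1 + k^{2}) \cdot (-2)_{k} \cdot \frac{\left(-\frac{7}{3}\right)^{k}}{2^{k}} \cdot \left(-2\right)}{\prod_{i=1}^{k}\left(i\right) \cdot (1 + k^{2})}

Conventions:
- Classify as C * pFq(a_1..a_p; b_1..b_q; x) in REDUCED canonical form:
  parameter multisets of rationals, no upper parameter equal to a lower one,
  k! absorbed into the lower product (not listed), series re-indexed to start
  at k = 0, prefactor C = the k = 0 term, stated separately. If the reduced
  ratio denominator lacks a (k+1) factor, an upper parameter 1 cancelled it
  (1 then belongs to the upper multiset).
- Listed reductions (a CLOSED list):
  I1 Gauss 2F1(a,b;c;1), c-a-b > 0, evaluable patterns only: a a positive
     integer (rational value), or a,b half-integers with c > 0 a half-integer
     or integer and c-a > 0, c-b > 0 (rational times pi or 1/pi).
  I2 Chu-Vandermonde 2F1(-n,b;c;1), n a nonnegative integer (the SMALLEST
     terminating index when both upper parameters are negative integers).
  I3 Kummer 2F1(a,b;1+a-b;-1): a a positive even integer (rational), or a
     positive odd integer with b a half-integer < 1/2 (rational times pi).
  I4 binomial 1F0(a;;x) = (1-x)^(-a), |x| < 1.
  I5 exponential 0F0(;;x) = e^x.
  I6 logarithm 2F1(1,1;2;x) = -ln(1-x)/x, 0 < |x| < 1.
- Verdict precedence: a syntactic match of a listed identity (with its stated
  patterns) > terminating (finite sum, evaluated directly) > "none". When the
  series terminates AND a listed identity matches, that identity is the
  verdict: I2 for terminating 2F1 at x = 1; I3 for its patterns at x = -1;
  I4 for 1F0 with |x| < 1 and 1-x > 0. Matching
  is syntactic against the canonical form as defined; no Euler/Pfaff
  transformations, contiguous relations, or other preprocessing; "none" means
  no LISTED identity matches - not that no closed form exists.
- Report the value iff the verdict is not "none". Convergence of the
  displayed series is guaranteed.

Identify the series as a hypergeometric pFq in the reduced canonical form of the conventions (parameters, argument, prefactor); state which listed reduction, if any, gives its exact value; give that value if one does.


Structural cue: x = -\frac{7}{6} and the two k-th powers (C = -2) combine into one argument.
Term ratio: r(k) = -\frac{7}{6} * (k-2) / [(k+1)] ; factor over Q: parameters, x = -\frac{7}{6}, and C = -2.

Canonical form: C = -2 times 1F0 with upper {-2}, lower {-}, x = -\frac{7}{6}. Verdict: terminating - the sum ends at index 2 because -2 is a negative integer; exact evaluation follows. Exact value: -\frac{169}{18}.


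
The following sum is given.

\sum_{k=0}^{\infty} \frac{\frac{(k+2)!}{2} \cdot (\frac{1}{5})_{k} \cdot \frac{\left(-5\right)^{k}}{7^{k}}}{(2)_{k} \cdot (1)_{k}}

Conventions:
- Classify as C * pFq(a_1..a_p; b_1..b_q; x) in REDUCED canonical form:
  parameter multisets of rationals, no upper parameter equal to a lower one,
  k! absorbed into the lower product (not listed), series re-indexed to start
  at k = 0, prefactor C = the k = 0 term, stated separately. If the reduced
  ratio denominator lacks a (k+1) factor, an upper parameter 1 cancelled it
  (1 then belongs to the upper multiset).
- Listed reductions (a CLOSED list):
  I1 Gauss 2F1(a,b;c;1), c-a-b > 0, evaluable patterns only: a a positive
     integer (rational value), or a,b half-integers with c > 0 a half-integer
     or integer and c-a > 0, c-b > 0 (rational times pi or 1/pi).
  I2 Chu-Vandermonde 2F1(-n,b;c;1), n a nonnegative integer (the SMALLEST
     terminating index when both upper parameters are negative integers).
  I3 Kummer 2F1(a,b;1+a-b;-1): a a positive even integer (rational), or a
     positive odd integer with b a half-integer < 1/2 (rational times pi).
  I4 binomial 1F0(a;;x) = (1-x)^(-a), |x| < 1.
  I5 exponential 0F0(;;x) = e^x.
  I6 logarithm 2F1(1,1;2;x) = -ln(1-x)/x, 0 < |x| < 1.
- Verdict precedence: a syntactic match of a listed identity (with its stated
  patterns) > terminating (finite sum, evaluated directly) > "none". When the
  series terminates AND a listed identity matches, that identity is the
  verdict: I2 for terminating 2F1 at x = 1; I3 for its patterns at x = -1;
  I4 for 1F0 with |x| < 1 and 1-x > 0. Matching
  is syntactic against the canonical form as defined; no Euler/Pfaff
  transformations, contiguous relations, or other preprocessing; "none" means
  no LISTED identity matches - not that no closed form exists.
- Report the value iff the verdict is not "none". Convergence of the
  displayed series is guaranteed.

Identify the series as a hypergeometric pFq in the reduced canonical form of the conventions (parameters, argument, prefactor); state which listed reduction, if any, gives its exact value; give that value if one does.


Canonical form: C = 1 times 2F1 with upper {\frac{1}{5}, 3}, lower {2}, x = -\frac{5}{7}. Verdict: none - at argument -\frac{5}{7} the multisets {\frac{1}{5}, 3} ; {2} match no listed identity.

Structural cue: t_0 = 1 here, and the factorial ratio (C = 1) (k+a-1)!/(a-1)! is a rising factorial (a)_k.
Term ratio: r(k) = -\frac{5}{7} * (k+\frac{1}{5}) (k+3) / [(k+2) (k+1)] - poly over poly, x = -\frac{5}{7} from leading terms; C = 1 at k = 0.


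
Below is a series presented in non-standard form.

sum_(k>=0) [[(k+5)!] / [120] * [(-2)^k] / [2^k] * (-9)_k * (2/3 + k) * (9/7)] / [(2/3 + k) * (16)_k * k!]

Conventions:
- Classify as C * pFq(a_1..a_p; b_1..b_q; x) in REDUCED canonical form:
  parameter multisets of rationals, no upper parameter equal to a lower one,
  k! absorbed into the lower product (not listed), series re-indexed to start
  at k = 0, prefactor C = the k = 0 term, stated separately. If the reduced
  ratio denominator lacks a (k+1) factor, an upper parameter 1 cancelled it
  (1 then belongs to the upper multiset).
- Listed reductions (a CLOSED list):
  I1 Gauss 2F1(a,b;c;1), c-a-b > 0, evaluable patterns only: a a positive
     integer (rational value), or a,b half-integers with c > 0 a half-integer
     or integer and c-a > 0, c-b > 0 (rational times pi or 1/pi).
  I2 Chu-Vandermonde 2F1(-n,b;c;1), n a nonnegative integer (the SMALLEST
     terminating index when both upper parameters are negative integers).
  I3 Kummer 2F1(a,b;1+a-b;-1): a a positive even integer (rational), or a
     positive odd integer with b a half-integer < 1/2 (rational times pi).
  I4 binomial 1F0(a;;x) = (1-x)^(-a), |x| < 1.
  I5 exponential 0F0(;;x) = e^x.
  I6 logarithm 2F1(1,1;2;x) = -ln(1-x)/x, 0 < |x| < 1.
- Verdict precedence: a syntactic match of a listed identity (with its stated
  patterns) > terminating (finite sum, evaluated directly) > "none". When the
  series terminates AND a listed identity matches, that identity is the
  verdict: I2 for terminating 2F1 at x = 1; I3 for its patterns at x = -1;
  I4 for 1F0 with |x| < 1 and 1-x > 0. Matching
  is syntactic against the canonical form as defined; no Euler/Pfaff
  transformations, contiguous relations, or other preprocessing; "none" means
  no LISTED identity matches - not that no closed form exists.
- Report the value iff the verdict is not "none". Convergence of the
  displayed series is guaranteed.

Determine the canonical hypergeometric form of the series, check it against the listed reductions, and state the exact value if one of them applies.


x = -1 here; the reduced form reads 2F1, upper {-9, 6}, lower {16}, C = 9/7. Verdict: Kummer's theorem (I3) applies (x = -1; c = 16 equals 1+a-b for upper {-9, 6}: listed pattern). Exact value: 117/4.

Key step: t_0 = 9/7 here, and k + 2/3 divides numerator and denominator alike; C = 9/7, x = -1 after cancelling.
Step ratio: r(k) = (-1) * (k-9) (k+6) / [(k+16) (k+1)] - rational in k, leading ratio (-1); with t_0 = 9/7, classification follows.


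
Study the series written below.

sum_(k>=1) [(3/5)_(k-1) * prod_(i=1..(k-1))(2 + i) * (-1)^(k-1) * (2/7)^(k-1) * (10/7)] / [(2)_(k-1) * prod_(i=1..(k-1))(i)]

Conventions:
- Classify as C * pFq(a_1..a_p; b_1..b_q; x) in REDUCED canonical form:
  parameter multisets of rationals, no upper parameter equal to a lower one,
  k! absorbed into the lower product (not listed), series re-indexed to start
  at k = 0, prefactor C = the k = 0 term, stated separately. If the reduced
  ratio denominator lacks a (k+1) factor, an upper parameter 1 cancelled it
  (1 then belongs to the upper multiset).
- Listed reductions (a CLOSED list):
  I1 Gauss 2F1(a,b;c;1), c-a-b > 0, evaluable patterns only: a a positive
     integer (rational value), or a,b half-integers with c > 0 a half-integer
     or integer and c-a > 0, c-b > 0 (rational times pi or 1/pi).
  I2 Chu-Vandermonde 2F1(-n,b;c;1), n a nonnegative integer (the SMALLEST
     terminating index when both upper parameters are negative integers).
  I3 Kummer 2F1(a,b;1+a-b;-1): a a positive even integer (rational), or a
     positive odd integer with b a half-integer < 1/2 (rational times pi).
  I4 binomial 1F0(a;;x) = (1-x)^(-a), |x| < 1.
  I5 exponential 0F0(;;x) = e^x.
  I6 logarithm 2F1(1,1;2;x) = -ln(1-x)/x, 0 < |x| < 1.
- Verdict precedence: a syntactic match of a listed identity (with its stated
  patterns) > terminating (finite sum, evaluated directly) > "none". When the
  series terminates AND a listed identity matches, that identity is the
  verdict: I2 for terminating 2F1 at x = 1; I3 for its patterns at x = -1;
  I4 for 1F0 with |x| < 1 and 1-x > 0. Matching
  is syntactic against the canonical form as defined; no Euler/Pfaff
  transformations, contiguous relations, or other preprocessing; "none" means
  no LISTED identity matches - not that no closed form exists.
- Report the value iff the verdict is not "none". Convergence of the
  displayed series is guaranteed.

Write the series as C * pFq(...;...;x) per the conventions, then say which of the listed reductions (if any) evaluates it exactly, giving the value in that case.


Prefactor 10/7, argument -2/7: 2F1 with upper {3/5, 3} over lower {2}. Verdict: none (x = -2/7): each listed identity misses the multisets {3/5, 3} ; {2}.

Structural cue: x = (-2/7) and the product of the first k integers (C = 10/7, x = -2/7) is k!.
Adjacent-term ratio: r(k) = (-2/7) * (k+3/5) (k+3) / [(k+2) (k+1)] - rational; roots negated = parameters, x = (-2/7), C = 10/7.


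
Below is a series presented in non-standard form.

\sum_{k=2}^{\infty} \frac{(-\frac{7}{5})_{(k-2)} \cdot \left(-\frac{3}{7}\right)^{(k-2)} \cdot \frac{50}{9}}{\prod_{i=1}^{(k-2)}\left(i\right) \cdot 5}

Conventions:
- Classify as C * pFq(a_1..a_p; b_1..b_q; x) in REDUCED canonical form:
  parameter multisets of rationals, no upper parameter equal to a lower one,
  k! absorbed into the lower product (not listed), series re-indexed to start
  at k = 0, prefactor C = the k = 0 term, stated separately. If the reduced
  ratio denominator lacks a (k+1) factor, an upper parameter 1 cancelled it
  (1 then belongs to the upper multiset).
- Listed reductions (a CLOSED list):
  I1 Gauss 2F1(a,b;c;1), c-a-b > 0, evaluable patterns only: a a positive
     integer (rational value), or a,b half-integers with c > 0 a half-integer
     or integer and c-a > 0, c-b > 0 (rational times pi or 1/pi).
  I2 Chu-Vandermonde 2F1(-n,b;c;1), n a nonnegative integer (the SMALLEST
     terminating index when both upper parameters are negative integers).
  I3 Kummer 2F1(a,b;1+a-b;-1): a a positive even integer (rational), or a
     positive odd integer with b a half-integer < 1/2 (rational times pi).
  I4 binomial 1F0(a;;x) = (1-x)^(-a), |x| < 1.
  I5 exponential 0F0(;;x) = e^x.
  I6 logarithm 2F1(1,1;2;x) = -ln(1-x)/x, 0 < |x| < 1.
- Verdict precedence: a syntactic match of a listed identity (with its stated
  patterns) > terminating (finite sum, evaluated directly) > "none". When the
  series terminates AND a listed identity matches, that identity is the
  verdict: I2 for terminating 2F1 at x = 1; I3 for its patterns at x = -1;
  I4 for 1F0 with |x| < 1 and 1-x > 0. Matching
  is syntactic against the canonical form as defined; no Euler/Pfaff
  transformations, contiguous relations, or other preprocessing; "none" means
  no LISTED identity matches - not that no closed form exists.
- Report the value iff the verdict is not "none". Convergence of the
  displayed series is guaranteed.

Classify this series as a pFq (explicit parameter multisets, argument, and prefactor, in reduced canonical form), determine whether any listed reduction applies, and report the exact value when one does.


The tell: from the first term \frac{10}{9}: the constant factors (C = 10/9, x = -3/7) combine into one prefactor.
Adjacent-term ratio: r(k) = -\frac{3}{7} * (k-\frac{7}{5}) / [(k+1)] - poly over poly, x = -\frac{3}{7} from leading terms; C = \frac{10}{9} at k = 0.

Reduced: x = -\frac{3}{7}, 1F0, upper = {-\frac{7}{5}}, lower = {-}, C = \frac{10}{9}. Verdict at x = -\frac{3}{7}: the binomial series (I4) matches (the 1F0 binomial series: exponent 7/5, x = -\frac{3}{7}). Its exact value is \frac{10}{9} \cdot \left(\frac{10}{7}\right)^{\frac{7}{5}}.
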